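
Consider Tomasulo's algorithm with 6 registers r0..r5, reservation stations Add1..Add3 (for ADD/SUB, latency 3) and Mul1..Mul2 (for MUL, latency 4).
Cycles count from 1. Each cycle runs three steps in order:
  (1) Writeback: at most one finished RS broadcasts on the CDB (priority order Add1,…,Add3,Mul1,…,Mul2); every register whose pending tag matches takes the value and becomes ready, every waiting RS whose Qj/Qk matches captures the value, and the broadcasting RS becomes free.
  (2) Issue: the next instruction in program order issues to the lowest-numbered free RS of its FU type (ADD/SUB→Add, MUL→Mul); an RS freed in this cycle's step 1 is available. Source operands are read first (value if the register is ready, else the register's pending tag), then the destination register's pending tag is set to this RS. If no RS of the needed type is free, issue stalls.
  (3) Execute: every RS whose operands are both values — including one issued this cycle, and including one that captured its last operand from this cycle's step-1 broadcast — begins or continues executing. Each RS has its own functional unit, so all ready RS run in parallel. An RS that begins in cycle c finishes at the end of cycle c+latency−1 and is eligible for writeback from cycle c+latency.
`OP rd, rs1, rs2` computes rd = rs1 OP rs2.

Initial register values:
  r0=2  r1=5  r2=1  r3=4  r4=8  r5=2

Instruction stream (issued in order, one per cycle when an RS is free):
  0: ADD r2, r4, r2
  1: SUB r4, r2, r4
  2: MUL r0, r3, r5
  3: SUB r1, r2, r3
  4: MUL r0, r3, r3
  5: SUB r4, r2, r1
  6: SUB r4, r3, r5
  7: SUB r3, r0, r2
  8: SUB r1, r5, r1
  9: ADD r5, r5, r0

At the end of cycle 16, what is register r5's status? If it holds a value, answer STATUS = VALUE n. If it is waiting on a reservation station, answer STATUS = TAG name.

  c1: issue ADD r2<-Add1  regs: r0:2,r1:5,r2:Add1,r3:4,r4:8,r5:2
  c2: issue SUB r4<-Add2  regs: r0:2,r1:5,r2:Add1,r3:4,r4:Add2,r5:2
  c3: issue MUL r0<-Mul1  regs: r0:Mul1,r1:5,r2:Add1,r3:4,r4:Add2,r5:2
  c4: CDB Add1=9; issue SUB r1<-Add1  regs: r0:Mul1,r1:Add1,r2:9,r3:4,r4:Add2,r5:2
  c5: issue MUL r0<-Mul2  regs: r0:Mul2,r1:Add1,r2:9,r3:4,r4:Add2,r5:2
  c6: issue SUB r4<-Add3  regs: r0:Mul2,r1:Add1,r2:9,r3:4,r4:Add3,r5:2
  c7: CDB Add1=5; issue SUB r4<-Add1  regs: r0:Mul2,r1:5,r2:9,r3:4,r4:Add1,r5:2
  c8: CDB Add2=1; issue SUB r3<-Add2  regs: r0:Mul2,r1:5,r2:9,r3:Add2,r4:Add1,r5:2
  c9: CDB Mul1=8; stall  regs: r0:Mul2,r1:5,r2:9,r3:Add2,r4:Add1,r5:2
  c10: CDB Add1=2; issue SUB r1<-Add1  regs: r0:Mul2,r1:Add1,r2:9,r3:Add2,r4:2,r5:2
  c11: CDB Add3=4; issue ADD r5<-Add3  regs: r0:Mul2,r1:Add1,r2:9,r3:Add2,r4:2,r5:Add3
  c12: CDB Mul2=16  regs: r0:16,r1:Add1,r2:9,r3:Add2,r4:2,r5:Add3
  c13: CDB Add1=-3  regs: r0:16,r1:-3,r2:9,r3:Add2,r4:2,r5:Add3
  c14: -  regs: r0:16,r1:-3,r2:9,r3:Add2,r4:2,r5:Add3
  c15: CDB Add2=7  regs: r0:16,r1:-3,r2:9,r3:7,r4:2,r5:Add3
  c16: CDB Add3=18  regs: r0:16,r1:-3,r2:9,r3:7,r4:2,r5:18

STATUS = VALUE 18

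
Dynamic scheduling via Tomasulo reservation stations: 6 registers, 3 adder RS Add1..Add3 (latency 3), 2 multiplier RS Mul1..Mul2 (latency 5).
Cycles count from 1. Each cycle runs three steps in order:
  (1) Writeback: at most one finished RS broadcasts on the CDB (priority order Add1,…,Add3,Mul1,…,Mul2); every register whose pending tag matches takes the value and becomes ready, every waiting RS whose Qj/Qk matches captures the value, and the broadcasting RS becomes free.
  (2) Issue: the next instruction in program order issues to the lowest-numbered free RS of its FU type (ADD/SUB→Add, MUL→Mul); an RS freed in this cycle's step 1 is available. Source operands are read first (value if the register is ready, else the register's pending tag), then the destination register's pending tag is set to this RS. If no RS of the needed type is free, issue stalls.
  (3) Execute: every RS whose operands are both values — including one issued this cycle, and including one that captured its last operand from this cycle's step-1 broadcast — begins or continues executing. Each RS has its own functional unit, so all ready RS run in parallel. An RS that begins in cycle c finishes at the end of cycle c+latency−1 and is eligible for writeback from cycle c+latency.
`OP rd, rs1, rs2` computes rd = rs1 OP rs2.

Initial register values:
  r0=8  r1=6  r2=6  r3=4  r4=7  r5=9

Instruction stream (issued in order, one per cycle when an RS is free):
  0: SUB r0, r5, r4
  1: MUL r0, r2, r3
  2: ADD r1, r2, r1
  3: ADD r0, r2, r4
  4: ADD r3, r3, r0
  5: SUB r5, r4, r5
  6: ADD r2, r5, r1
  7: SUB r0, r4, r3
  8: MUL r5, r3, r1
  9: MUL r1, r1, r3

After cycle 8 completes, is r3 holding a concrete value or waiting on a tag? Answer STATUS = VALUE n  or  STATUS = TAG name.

c1: issue SUB r0<-Add1 | r0:Add1,r1:6,r2:6,r3:4,r4:7,r5:9
c2: issue MUL r0<-Mul1 | r0:Mul1,r1:6,r2:6,r3:4,r4:7,r5:9
c3: issue ADD r1<-Add2 | r0:Mul1,r1:Add2,r2:6,r3:4,r4:7,r5:9
c4: CDB Add1=2; issue ADD r0<-Add1 | r0:Add1,r1:Add2,r2:6,r3:4,r4:7,r5:9
c5: issue ADD r3<-Add3 | r0:Add1,r1:Add2,r2:6,r3:Add3,r4:7,r5:9
c6: CDB Add2=12; issue SUB r5<-Add2 | r0:Add1,r1:12,r2:6,r3:Add3,r4:7,r5:Add2
c7: CDB Add1=13; issue ADD r2<-Add1 | r0:13,r1:12,r2:Add1,r3:Add3,r4:7,r5:Add2
c8: CDB Mul1=24; stall | r0:13,r1:12,r2:Add1,r3:Add3,r4:7,r5:Add2

STATUS = TAG Add3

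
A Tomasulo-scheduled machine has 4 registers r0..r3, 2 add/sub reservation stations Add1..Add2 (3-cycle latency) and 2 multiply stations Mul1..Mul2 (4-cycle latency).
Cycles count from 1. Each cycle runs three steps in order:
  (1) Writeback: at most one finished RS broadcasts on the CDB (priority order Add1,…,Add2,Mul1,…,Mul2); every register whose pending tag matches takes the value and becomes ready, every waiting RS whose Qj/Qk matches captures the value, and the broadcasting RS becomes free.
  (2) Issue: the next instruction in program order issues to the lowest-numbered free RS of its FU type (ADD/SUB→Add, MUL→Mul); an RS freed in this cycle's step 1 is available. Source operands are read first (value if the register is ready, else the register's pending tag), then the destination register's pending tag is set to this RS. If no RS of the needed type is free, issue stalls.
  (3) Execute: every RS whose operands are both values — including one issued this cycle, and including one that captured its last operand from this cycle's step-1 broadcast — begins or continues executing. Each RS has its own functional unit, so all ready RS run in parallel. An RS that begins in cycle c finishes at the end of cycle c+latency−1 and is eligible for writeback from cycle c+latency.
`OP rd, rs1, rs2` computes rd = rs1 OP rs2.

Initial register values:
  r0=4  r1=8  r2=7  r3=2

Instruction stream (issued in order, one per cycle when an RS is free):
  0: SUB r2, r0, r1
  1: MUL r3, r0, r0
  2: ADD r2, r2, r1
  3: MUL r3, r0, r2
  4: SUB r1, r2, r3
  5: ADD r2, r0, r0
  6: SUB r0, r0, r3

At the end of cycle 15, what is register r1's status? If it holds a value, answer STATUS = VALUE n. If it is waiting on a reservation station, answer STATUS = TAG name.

STATUS = VALUE -12

c1: issue SUB r2<-Add1 | r0:4,r1:8,r2:Add1,r3:2
c2: issue MUL r3<-Mul1 | r0:4,r1:8,r2:Add1,r3:Mul1
c3: issue ADD r2<-Add2 | r0:4,r1:8,r2:Add2,r3:Mul1
c4: CDB Add1=-4; issue MUL r3<-Mul2 | r0:4,r1:8,r2:Add2,r3:Mul2
c5: issue SUB r1<-Add1 | r0:4,r1:Add1,r2:Add2,r3:Mul2
c6: CDB Mul1=16; stall | r0:4,r1:Add1,r2:Add2,r3:Mul2
c7: CDB Add2=4; issue ADD r2<-Add2 | r0:4,r1:Add1,r2:Add2,r3:Mul2
c8: stall | r0:4,r1:Add1,r2:Add2,r3:Mul2
c9: stall | r0:4,r1:Add1,r2:Add2,r3:Mul2
c10: CDB Add2=8; issue SUB r0<-Add2 | r0:Add2,r1:Add1,r2:8,r3:Mul2
c11: CDB Mul2=16 | r0:Add2,r1:Add1,r2:8,r3:16
c12: - | r0:Add2,r1:Add1,r2:8,r3:16
c13: - | r0:Add2,r1:Add1,r2:8,r3:16
c14: CDB Add1=-12 | r0:Add2,r1:-12,r2:8,r3:16
c15: CDB Add2=-12 | r0:-12,r1:-12,r2:8,r3:16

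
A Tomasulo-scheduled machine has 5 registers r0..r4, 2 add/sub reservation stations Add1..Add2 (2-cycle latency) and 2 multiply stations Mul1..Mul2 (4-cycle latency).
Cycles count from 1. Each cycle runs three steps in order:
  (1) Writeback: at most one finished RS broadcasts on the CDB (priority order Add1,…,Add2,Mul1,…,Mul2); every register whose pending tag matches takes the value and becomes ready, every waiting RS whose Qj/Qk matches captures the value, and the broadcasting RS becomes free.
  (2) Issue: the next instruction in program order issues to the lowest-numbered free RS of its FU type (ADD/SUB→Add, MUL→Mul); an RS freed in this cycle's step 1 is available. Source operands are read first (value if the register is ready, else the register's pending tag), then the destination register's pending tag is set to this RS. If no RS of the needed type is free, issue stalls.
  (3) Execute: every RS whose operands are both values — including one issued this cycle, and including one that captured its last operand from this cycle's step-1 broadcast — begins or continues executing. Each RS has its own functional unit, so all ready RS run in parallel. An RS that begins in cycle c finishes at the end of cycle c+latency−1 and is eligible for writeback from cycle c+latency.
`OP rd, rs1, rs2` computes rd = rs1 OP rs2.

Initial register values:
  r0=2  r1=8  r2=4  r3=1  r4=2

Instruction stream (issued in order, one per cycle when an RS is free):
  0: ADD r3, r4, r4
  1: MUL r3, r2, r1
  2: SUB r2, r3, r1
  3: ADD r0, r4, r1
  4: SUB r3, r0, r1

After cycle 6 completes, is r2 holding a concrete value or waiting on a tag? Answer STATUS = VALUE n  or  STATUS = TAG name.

  c1: issue ADD r3<-Add1  regs: r0:2,r1:8,r2:4,r3:Add1,r4:2
  c2: issue MUL r3<-Mul1  regs: r0:2,r1:8,r2:4,r3:Mul1,r4:2
  c3: CDB Add1=4; issue SUB r2<-Add1  regs: r0:2,r1:8,r2:Add1,r3:Mul1,r4:2
  c4: issue ADD r0<-Add2  regs: r0:Add2,r1:8,r2:Add1,r3:Mul1,r4:2
  c5: stall  regs: r0:Add2,r1:8,r2:Add1,r3:Mul1,r4:2
  c6: CDB Add2=10; issue SUB r3<-Add2  regs: r0:10,r1:8,r2:Add1,r3:Add2,r4:2

STATUS = TAG Add1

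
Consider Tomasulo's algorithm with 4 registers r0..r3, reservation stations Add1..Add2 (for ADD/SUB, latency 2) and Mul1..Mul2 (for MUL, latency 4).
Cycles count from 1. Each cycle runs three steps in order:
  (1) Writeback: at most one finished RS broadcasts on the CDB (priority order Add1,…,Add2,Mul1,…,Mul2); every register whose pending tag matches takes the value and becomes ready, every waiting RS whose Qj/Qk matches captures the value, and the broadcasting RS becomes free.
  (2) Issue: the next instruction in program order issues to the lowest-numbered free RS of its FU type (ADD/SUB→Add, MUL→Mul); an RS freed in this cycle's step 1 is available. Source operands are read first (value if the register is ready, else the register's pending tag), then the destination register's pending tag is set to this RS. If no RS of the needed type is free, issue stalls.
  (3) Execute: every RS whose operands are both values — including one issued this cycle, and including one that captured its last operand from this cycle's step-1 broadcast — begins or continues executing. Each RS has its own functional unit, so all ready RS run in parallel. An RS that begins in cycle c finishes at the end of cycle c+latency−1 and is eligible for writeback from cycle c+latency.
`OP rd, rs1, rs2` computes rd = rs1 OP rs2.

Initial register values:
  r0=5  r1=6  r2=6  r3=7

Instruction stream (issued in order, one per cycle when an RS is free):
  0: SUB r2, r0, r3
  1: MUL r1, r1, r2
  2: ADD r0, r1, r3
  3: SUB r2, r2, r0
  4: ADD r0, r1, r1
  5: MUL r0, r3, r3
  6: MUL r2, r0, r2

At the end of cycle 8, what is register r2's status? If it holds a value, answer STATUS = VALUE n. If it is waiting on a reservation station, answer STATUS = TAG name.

STATUS = TAG Add2

  c1: issue SUB r2<-Add1  regs: r0:5,r1:6,r2:Add1,r3:7
  c2: issue MUL r1<-Mul1  regs: r0:5,r1:Mul1,r2:Add1,r3:7
  c3: CDB Add1=-2; issue ADD r0<-Add1  regs: r0:Add1,r1:Mul1,r2:-2,r3:7
  c4: issue SUB r2<-Add2  regs: r0:Add1,r1:Mul1,r2:Add2,r3:7
  c5: stall  regs: r0:Add1,r1:Mul1,r2:Add2,r3:7
  c6: stall  regs: r0:Add1,r1:Mul1,r2:Add2,r3:7
  c7: CDB Mul1=-12; stall  regs: r0:Add1,r1:-12,r2:Add2,r3:7
  c8: stall  regs: r0:Add1,r1:-12,r2:Add2,r3:7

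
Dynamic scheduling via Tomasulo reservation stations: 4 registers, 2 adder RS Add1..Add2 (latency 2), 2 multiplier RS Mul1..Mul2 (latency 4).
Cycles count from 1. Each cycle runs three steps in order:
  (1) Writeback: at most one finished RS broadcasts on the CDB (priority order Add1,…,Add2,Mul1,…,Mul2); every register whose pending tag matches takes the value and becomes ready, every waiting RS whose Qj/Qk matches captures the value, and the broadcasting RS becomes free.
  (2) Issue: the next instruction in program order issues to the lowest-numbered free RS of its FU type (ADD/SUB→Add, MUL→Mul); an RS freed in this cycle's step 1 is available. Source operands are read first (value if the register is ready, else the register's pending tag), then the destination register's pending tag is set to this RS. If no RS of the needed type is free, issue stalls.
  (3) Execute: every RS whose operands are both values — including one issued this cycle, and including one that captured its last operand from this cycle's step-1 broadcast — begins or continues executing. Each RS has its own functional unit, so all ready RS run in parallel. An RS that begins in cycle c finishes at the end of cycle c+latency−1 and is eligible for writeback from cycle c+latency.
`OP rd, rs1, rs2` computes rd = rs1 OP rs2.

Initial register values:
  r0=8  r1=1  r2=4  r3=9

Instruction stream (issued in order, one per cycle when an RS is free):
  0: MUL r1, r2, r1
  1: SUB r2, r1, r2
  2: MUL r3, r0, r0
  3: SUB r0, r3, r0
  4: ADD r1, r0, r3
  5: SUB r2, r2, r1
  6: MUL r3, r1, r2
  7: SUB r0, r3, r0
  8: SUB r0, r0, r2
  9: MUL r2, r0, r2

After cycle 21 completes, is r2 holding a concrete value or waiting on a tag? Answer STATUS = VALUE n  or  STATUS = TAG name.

STATUS = TAG Mul2

  c1: issue MUL r1<-Mul1  regs: r0:8,r1:Mul1,r2:4,r3:9
  c2: issue SUB r2<-Add1  regs: r0:8,r1:Mul1,r2:Add1,r3:9
  c3: issue MUL r3<-Mul2  regs: r0:8,r1:Mul1,r2:Add1,r3:Mul2
  c4: issue SUB r0<-Add2  regs: r0:Add2,r1:Mul1,r2:Add1,r3:Mul2
  c5: CDB Mul1=4; stall  regs: r0:Add2,r1:4,r2:Add1,r3:Mul2
  c6: stall  regs: r0:Add2,r1:4,r2:Add1,r3:Mul2
  c7: CDB Add1=0; issue ADD r1<-Add1  regs: r0:Add2,r1:Add1,r2:0,r3:Mul2
  c8: CDB Mul2=64; stall  regs: r0:Add2,r1:Add1,r2:0,r3:64
  c9: stall  regs: r0:Add2,r1:Add1,r2:0,r3:64
  c10: CDB Add2=56; issue SUB r2<-Add2  regs: r0:56,r1:Add1,r2:Add2,r3:64
  c11: issue MUL r3<-Mul1  regs: r0:56,r1:Add1,r2:Add2,r3:Mul1
  c12: CDB Add1=120; issue SUB r0<-Add1  regs: r0:Add1,r1:120,r2:Add2,r3:Mul1
  c13: stall  regs: r0:Add1,r1:120,r2:Add2,r3:Mul1
  c14: CDB Add2=-120; issue SUB r0<-Add2  regs: r0:Add2,r1:120,r2:-120,r3:Mul1
  c15: issue MUL r2<-Mul2  regs: r0:Add2,r1:120,r2:Mul2,r3:Mul1
  c16: -  regs: r0:Add2,r1:120,r2:Mul2,r3:Mul1
  c17: -  regs: r0:Add2,r1:120,r2:Mul2,r3:Mul1
  c18: CDB Mul1=-14400  regs: r0:Add2,r1:120,r2:Mul2,r3:-14400
  c19: -  regs: r0:Add2,r1:120,r2:Mul2,r3:-14400
  c20: CDB Add1=-14456  regs: r0:Add2,r1:120,r2:Mul2,r3:-14400
  c21: -  regs: r0:Add2,r1:120,r2:Mul2,r3:-14400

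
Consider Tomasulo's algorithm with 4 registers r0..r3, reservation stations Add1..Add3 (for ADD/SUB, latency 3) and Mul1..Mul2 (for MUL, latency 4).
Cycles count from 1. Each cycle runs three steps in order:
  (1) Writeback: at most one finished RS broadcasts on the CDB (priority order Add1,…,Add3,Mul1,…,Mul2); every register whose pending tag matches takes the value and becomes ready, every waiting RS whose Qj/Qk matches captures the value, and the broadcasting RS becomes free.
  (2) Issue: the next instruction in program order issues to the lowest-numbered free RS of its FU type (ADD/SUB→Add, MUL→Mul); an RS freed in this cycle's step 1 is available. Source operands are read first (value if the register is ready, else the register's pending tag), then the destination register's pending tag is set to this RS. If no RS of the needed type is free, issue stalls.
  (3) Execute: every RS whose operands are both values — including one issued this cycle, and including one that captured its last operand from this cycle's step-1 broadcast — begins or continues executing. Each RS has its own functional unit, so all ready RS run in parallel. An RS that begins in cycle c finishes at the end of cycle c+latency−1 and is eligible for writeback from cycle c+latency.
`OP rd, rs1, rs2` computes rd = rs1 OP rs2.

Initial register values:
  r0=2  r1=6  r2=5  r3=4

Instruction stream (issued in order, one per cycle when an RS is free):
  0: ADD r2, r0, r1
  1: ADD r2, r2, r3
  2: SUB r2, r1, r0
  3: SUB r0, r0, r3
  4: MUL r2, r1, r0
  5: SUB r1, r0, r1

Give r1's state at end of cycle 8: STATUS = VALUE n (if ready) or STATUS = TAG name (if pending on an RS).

  c1: issue ADD r2<-Add1  regs: r0:2,r1:6,r2:Add1,r3:4
  c2: issue ADD r2<-Add2  regs: r0:2,r1:6,r2:Add2,r3:4
  c3: issue SUB r2<-Add3  regs: r0:2,r1:6,r2:Add3,r3:4
  c4: CDB Add1=8; issue SUB r0<-Add1  regs: r0:Add1,r1:6,r2:Add3,r3:4
  c5: issue MUL r2<-Mul1  regs: r0:Add1,r1:6,r2:Mul1,r3:4
  c6: CDB Add3=4; issue SUB r1<-Add3  regs: r0:Add1,r1:Add3,r2:Mul1,r3:4
  c7: CDB Add1=-2  regs: r0:-2,r1:Add3,r2:Mul1,r3:4
  c8: CDB Add2=12  regs: r0:-2,r1:Add3,r2:Mul1,r3:4

STATUS = TAG Add3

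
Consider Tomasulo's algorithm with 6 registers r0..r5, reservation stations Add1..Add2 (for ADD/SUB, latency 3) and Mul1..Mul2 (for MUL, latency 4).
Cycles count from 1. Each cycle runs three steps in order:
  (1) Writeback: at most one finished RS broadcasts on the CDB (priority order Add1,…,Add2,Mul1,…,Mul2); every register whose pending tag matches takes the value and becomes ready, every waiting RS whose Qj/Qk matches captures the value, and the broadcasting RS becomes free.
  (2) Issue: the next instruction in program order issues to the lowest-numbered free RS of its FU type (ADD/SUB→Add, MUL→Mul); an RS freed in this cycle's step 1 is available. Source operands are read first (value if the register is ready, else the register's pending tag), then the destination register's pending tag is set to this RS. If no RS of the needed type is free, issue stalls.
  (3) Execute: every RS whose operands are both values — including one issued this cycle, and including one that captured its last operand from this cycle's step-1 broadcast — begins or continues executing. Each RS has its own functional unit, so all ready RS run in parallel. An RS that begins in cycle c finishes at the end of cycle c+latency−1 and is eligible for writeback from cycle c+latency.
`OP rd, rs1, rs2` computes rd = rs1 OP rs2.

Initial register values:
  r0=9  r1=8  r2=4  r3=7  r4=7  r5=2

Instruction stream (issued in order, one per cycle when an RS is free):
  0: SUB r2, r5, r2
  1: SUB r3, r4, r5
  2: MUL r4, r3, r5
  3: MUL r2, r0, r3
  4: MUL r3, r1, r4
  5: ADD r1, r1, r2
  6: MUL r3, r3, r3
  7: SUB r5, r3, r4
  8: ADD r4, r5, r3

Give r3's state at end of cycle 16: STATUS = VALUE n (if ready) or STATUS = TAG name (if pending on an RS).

cycle 1: issue SUB r2<-Add1 // r0:9,r1:8,r2:Add1,r3:7,r4:7,r5:2
cycle 2: issue SUB r3<-Add2 // r0:9,r1:8,r2:Add1,r3:Add2,r4:7,r5:2
cycle 3: issue MUL r4<-Mul1 // r0:9,r1:8,r2:Add1,r3:Add2,r4:Mul1,r5:2
cycle 4: CDB Add1=-2; issue MUL r2<-Mul2 // r0:9,r1:8,r2:Mul2,r3:Add2,r4:Mul1,r5:2
cycle 5: CDB Add2=5; stall // r0:9,r1:8,r2:Mul2,r3:5,r4:Mul1,r5:2
cycle 6: stall // r0:9,r1:8,r2:Mul2,r3:5,r4:Mul1,r5:2
cycle 7: stall // r0:9,r1:8,r2:Mul2,r3:5,r4:Mul1,r5:2
cycle 8: stall // r0:9,r1:8,r2:Mul2,r3:5,r4:Mul1,r5:2
cycle 9: CDB Mul1=10; issue MUL r3<-Mul1 // r0:9,r1:8,r2:Mul2,r3:Mul1,r4:10,r5:2
cycle 10: CDB Mul2=45; issue ADD r1<-Add1 // r0:9,r1:Add1,r2:45,r3:Mul1,r4:10,r5:2
cycle 11: issue MUL r3<-Mul2 // r0:9,r1:Add1,r2:45,r3:Mul2,r4:10,r5:2
cycle 12: issue SUB r5<-Add2 // r0:9,r1:Add1,r2:45,r3:Mul2,r4:10,r5:Add2
cycle 13: CDB Add1=53; issue ADD r4<-Add1 // r0:9,r1:53,r2:45,r3:Mul2,r4:Add1,r5:Add2
cycle 14: CDB Mul1=80 // r0:9,r1:53,r2:45,r3:Mul2,r4:Add1,r5:Add2
cycle 15: - // r0:9,r1:53,r2:45,r3:Mul2,r4:Add1,r5:Add2
cycle 16: - // r0:9,r1:53,r2:45,r3:Mul2,r4:Add1,r5:Add2

STATUS = TAG Mul2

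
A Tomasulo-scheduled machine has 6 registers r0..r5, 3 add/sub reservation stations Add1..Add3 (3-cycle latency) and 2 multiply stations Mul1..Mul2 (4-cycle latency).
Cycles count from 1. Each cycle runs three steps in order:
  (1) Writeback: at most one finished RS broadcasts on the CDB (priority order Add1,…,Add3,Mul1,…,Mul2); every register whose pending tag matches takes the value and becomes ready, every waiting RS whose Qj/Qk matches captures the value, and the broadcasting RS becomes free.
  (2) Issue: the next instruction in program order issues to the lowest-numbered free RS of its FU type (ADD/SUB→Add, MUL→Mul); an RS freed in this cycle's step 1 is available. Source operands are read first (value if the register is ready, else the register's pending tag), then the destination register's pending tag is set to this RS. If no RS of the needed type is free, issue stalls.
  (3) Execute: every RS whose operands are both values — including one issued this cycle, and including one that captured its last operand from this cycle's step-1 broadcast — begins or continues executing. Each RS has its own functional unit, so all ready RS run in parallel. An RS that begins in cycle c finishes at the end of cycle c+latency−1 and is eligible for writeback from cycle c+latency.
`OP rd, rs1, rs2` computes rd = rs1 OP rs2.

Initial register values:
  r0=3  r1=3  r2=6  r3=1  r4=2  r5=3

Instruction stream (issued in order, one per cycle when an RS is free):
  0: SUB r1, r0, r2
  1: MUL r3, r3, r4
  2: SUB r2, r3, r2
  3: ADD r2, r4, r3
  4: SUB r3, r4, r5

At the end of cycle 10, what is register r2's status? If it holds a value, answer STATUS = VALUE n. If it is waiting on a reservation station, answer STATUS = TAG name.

STATUS = VALUE 4

c1: issue SUB r1<-Add1 | r0:3,r1:Add1,r2:6,r3:1,r4:2,r5:3
c2: issue MUL r3<-Mul1 | r0:3,r1:Add1,r2:6,r3:Mul1,r4:2,r5:3
c3: issue SUB r2<-Add2 | r0:3,r1:Add1,r2:Add2,r3:Mul1,r4:2,r5:3
c4: CDB Add1=-3; issue ADD r2<-Add1 | r0:3,r1:-3,r2:Add1,r3:Mul1,r4:2,r5:3
c5: issue SUB r3<-Add3 | r0:3,r1:-3,r2:Add1,r3:Add3,r4:2,r5:3
c6: CDB Mul1=2 | r0:3,r1:-3,r2:Add1,r3:Add3,r4:2,r5:3
c7: - | r0:3,r1:-3,r2:Add1,r3:Add3,r4:2,r5:3
c8: CDB Add3=-1 | r0:3,r1:-3,r2:Add1,r3:-1,r4:2,r5:3
c9: CDB Add1=4 | r0:3,r1:-3,r2:4,r3:-1,r4:2,r5:3
c10: CDB Add2=-4 | r0:3,r1:-3,r2:4,r3:-1,r4:2,r5:3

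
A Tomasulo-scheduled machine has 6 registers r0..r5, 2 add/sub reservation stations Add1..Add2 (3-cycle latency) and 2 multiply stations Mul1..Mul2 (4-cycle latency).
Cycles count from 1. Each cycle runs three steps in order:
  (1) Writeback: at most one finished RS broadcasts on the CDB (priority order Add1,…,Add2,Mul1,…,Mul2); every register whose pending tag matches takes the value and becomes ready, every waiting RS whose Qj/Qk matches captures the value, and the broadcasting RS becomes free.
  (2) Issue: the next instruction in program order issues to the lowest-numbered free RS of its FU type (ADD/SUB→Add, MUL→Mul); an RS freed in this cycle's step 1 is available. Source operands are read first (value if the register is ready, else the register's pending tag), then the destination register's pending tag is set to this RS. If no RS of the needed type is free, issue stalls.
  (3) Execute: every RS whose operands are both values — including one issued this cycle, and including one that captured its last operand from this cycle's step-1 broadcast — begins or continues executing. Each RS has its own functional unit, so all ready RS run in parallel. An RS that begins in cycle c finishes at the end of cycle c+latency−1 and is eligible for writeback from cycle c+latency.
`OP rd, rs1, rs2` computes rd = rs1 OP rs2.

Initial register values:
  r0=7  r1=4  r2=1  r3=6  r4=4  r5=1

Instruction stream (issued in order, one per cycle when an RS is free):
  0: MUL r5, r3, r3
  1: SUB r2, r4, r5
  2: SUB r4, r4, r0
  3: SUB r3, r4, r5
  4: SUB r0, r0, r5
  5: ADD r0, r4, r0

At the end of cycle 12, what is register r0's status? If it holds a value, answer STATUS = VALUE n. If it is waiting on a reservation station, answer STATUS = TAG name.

STATUS = TAG Add2

  c1: issue MUL r5<-Mul1  regs: r0:7,r1:4,r2:1,r3:6,r4:4,r5:Mul1
  c2: issue SUB r2<-Add1  regs: r0:7,r1:4,r2:Add1,r3:6,r4:4,r5:Mul1
  c3: issue SUB r4<-Add2  regs: r0:7,r1:4,r2:Add1,r3:6,r4:Add2,r5:Mul1
  c4: stall  regs: r0:7,r1:4,r2:Add1,r3:6,r4:Add2,r5:Mul1
  c5: CDB Mul1=36; stall  regs: r0:7,r1:4,r2:Add1,r3:6,r4:Add2,r5:36
  c6: CDB Add2=-3; issue SUB r3<-Add2  regs: r0:7,r1:4,r2:Add1,r3:Add2,r4:-3,r5:36
  c7: stall  regs: r0:7,r1:4,r2:Add1,r3:Add2,r4:-3,r5:36
  c8: CDB Add1=-32; issue SUB r0<-Add1  regs: r0:Add1,r1:4,r2:-32,r3:Add2,r4:-3,r5:36
  c9: CDB Add2=-39; issue ADD r0<-Add2  regs: r0:Add2,r1:4,r2:-32,r3:-39,r4:-3,r5:36
  c10: -  regs: r0:Add2,r1:4,r2:-32,r3:-39,r4:-3,r5:36
  c11: CDB Add1=-29  regs: r0:Add2,r1:4,r2:-32,r3:-39,r4:-3,r5:36
  c12: -  regs: r0:Add2,r1:4,r2:-32,r3:-39,r4:-3,r5:36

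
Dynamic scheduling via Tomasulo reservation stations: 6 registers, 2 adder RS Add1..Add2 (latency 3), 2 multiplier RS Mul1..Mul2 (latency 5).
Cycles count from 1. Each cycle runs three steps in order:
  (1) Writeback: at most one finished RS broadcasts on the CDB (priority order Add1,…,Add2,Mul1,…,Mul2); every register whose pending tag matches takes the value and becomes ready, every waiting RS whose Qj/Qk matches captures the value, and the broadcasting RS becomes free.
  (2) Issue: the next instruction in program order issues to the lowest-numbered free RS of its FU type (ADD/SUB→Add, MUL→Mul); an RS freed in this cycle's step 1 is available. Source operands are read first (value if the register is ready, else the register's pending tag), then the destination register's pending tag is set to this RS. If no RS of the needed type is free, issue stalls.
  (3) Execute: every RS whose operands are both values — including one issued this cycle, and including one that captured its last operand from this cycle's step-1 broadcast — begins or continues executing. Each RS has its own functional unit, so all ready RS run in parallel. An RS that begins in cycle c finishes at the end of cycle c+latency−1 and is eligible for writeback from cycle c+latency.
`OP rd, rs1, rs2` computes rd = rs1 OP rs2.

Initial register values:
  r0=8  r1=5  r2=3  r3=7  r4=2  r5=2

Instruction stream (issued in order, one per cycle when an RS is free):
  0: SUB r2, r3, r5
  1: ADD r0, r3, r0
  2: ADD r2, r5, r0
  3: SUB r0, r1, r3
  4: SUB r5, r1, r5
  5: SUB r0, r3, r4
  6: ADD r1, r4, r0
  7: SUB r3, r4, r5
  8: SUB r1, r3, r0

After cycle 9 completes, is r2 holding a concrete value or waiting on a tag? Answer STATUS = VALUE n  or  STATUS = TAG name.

cycle 1: issue SUB r2<-Add1 // r0:8,r1:5,r2:Add1,r3:7,r4:2,r5:2
cycle 2: issue ADD r0<-Add2 // r0:Add2,r1:5,r2:Add1,r3:7,r4:2,r5:2
cycle 3: stall // r0:Add2,r1:5,r2:Add1,r3:7,r4:2,r5:2
cycle 4: CDB Add1=5; issue ADD r2<-Add1 // r0:Add2,r1:5,r2:Add1,r3:7,r4:2,r5:2
cycle 5: CDB Add2=15; issue SUB r0<-Add2 // r0:Add2,r1:5,r2:Add1,r3:7,r4:2,r5:2
cycle 6: stall // r0:Add2,r1:5,r2:Add1,r3:7,r4:2,r5:2
cycle 7: stall // r0:Add2,r1:5,r2:Add1,r3:7,r4:2,r5:2
cycle 8: CDB Add1=17; issue SUB r5<-Add1 // r0:Add2,r1:5,r2:17,r3:7,r4:2,r5:Add1
cycle 9: CDB Add2=-2; issue SUB r0<-Add2 // r0:Add2,r1:5,r2:17,r3:7,r4:2,r5:Add1

STATUS = VALUE 17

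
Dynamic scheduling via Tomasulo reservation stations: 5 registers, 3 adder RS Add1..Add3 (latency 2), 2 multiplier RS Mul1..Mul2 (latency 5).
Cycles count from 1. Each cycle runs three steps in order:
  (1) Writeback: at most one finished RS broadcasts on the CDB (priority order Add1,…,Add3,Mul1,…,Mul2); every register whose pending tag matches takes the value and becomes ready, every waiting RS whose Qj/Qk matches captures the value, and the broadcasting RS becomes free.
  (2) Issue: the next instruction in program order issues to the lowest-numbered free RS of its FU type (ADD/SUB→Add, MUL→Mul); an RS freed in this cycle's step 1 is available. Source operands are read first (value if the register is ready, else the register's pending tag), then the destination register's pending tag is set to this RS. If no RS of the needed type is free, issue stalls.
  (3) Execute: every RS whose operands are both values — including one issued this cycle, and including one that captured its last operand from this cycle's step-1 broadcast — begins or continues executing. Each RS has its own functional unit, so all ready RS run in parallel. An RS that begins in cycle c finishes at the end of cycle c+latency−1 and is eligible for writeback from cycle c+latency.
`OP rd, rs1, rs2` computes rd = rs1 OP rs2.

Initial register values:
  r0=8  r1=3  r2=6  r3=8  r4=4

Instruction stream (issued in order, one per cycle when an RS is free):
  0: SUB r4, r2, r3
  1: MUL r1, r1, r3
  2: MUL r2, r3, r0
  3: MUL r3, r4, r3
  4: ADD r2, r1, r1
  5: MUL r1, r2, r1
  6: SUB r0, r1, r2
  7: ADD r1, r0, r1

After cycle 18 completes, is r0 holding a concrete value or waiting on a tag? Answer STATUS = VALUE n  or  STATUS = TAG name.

c1: issue SUB r4<-Add1 | r0:8,r1:3,r2:6,r3:8,r4:Add1
c2: issue MUL r1<-Mul1 | r0:8,r1:Mul1,r2:6,r3:8,r4:Add1
c3: CDB Add1=-2; issue MUL r2<-Mul2 | r0:8,r1:Mul1,r2:Mul2,r3:8,r4:-2
c4: stall | r0:8,r1:Mul1,r2:Mul2,r3:8,r4:-2
c5: stall | r0:8,r1:Mul1,r2:Mul2,r3:8,r4:-2
c6: stall | r0:8,r1:Mul1,r2:Mul2,r3:8,r4:-2
c7: CDB Mul1=24; issue MUL r3<-Mul1 | r0:8,r1:24,r2:Mul2,r3:Mul1,r4:-2
c8: CDB Mul2=64; issue ADD r2<-Add1 | r0:8,r1:24,r2:Add1,r3:Mul1,r4:-2
c9: issue MUL r1<-Mul2 | r0:8,r1:Mul2,r2:Add1,r3:Mul1,r4:-2
c10: CDB Add1=48; issue SUB r0<-Add1 | r0:Add1,r1:Mul2,r2:48,r3:Mul1,r4:-2
c11: issue ADD r1<-Add2 | r0:Add1,r1:Add2,r2:48,r3:Mul1,r4:-2
c12: CDB Mul1=-16 | r0:Add1,r1:Add2,r2:48,r3:-16,r4:-2
c13: - | r0:Add1,r1:Add2,r2:48,r3:-16,r4:-2
c14: - | r0:Add1,r1:Add2,r2:48,r3:-16,r4:-2
c15: CDB Mul2=1152 | r0:Add1,r1:Add2,r2:48,r3:-16,r4:-2
c16: - | r0:Add1,r1:Add2,r2:48,r3:-16,r4:-2
c17: CDB Add1=1104 | r0:1104,r1:Add2,r2:48,r3:-16,r4:-2
c18: - | r0:1104,r1:Add2,r2:48,r3:-16,r4:-2

STATUS = VALUE 1104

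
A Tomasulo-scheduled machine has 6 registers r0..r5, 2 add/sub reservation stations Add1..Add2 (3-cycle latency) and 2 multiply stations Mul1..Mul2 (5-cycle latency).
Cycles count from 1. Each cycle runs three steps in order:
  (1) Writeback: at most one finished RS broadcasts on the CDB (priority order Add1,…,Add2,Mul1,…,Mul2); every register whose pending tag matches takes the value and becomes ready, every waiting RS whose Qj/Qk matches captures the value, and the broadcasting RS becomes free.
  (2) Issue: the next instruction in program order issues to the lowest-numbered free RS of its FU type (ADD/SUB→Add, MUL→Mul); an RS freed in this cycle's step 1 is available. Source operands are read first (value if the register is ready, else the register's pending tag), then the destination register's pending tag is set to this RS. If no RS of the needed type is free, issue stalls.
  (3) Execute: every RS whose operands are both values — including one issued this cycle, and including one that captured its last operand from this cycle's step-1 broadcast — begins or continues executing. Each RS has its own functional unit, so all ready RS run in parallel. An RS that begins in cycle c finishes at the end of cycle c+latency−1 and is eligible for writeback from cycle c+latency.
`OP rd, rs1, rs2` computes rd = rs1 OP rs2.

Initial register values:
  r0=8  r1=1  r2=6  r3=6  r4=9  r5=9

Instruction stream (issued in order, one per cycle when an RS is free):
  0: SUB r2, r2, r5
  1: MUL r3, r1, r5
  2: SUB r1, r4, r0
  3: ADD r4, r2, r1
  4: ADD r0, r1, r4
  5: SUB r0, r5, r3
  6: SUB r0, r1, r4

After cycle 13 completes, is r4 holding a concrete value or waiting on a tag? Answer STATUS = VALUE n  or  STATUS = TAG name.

c1: issue SUB r2<-Add1 | r0:8,r1:1,r2:Add1,r3:6,r4:9,r5:9
c2: issue MUL r3<-Mul1 | r0:8,r1:1,r2:Add1,r3:Mul1,r4:9,r5:9
c3: issue SUB r1<-Add2 | r0:8,r1:Add2,r2:Add1,r3:Mul1,r4:9,r5:9
c4: CDB Add1=-3; issue ADD r4<-Add1 | r0:8,r1:Add2,r2:-3,r3:Mul1,r4:Add1,r5:9
c5: stall | r0:8,r1:Add2,r2:-3,r3:Mul1,r4:Add1,r5:9
c6: CDB Add2=1; issue ADD r0<-Add2 | r0:Add2,r1:1,r2:-3,r3:Mul1,r4:Add1,r5:9
c7: CDB Mul1=9; stall | r0:Add2,r1:1,r2:-3,r3:9,r4:Add1,r5:9
c8: stall | r0:Add2,r1:1,r2:-3,r3:9,r4:Add1,r5:9
c9: CDB Add1=-2; issue SUB r0<-Add1 | r0:Add1,r1:1,r2:-3,r3:9,r4:-2,r5:9
c10: stall | r0:Add1,r1:1,r2:-3,r3:9,r4:-2,r5:9
c11: stall | r0:Add1,r1:1,r2:-3,r3:9,r4:-2,r5:9
c12: CDB Add1=0; issue SUB r0<-Add1 | r0:Add1,r1:1,r2:-3,r3:9,r4:-2,r5:9
c13: CDB Add2=-1 | r0:Add1,r1:1,r2:-3,r3:9,r4:-2,r5:9

STATUS = VALUE -2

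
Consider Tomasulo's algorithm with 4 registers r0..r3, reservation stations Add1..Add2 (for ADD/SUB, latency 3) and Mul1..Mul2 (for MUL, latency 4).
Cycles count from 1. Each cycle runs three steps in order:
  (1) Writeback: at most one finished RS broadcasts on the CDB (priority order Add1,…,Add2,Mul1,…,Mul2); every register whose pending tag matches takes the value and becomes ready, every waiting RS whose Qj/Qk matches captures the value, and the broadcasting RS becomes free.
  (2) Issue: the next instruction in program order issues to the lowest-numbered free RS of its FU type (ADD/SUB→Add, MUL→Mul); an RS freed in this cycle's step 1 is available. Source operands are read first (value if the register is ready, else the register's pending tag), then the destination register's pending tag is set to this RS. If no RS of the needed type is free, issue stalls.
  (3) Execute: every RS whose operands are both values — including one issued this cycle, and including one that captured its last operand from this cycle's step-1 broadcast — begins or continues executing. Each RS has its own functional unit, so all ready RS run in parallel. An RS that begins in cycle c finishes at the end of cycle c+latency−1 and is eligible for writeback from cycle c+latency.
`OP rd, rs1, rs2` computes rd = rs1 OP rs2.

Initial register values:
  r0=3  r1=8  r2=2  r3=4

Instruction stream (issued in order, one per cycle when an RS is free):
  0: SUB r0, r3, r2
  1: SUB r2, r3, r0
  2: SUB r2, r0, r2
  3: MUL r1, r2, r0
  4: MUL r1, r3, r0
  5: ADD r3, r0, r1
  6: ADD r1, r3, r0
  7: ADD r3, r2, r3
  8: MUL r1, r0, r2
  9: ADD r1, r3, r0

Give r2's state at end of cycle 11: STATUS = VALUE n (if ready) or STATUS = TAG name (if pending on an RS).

c1: issue SUB r0<-Add1 | r0:Add1,r1:8,r2:2,r3:4
c2: issue SUB r2<-Add2 | r0:Add1,r1:8,r2:Add2,r3:4
c3: stall | r0:Add1,r1:8,r2:Add2,r3:4
c4: CDB Add1=2; issue SUB r2<-Add1 | r0:2,r1:8,r2:Add1,r3:4
c5: issue MUL r1<-Mul1 | r0:2,r1:Mul1,r2:Add1,r3:4
c6: issue MUL r1<-Mul2 | r0:2,r1:Mul2,r2:Add1,r3:4
c7: CDB Add2=2; issue ADD r3<-Add2 | r0:2,r1:Mul2,r2:Add1,r3:Add2
c8: stall | r0:2,r1:Mul2,r2:Add1,r3:Add2
c9: stall | r0:2,r1:Mul2,r2:Add1,r3:Add2
c10: CDB Add1=0; issue ADD r1<-Add1 | r0:2,r1:Add1,r2:0,r3:Add2
c11: CDB Mul2=8; stall | r0:2,r1:Add1,r2:0,r3:Add2

STATUS = VALUE 0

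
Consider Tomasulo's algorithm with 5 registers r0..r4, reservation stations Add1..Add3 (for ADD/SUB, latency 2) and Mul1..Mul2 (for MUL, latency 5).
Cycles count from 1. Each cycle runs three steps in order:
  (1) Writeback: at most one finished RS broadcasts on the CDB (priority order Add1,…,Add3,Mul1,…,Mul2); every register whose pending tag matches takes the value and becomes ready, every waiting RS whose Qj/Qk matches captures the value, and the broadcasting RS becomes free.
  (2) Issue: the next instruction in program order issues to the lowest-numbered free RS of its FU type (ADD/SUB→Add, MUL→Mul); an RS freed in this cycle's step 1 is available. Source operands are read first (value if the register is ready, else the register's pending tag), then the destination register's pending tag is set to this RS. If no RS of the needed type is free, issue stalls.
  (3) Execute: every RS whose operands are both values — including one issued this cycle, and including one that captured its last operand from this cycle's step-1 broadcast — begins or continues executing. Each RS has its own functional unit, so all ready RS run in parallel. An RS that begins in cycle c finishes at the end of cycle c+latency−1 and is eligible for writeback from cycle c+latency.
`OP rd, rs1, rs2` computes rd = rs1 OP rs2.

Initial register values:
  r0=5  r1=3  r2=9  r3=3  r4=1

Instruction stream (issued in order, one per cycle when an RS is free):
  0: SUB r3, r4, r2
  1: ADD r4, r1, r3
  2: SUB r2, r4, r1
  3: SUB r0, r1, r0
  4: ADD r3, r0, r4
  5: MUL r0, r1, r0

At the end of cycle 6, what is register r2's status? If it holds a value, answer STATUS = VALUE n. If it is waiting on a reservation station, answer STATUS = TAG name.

cycle 1: issue SUB r3<-Add1 // r0:5,r1:3,r2:9,r3:Add1,r4:1
cycle 2: issue ADD r4<-Add2 // r0:5,r1:3,r2:9,r3:Add1,r4:Add2
cycle 3: CDB Add1=-8; issue SUB r2<-Add1 // r0:5,r1:3,r2:Add1,r3:-8,r4:Add2
cycle 4: issue SUB r0<-Add3 // r0:Add3,r1:3,r2:Add1,r3:-8,r4:Add2
cycle 5: CDB Add2=-5; issue ADD r3<-Add2 // r0:Add3,r1:3,r2:Add1,r3:Add2,r4:-5
cycle 6: CDB Add3=-2; issue MUL r0<-Mul1 // r0:Mul1,r1:3,r2:Add1,r3:Add2,r4:-5

STATUS = TAG Add1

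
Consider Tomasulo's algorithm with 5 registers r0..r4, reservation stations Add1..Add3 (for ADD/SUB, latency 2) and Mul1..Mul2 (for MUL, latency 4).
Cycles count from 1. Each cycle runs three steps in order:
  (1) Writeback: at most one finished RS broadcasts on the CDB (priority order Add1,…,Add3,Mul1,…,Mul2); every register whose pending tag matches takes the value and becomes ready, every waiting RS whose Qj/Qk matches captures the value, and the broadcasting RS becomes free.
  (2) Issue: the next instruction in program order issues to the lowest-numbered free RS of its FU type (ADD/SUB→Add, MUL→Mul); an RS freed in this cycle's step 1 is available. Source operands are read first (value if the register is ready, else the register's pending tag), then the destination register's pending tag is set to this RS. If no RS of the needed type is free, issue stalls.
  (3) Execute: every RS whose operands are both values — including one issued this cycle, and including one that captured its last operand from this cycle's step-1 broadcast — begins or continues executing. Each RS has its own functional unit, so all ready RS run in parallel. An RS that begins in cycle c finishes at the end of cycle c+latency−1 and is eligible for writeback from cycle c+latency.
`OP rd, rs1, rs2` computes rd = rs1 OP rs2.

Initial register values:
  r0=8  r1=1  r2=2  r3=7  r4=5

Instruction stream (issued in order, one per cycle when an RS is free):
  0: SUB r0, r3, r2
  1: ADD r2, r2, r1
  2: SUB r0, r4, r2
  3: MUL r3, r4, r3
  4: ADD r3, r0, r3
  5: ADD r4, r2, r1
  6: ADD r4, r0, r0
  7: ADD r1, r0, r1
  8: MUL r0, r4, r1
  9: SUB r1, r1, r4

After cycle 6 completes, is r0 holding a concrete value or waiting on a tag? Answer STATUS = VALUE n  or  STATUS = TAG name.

cycle 1: issue SUB r0<-Add1 // r0:Add1,r1:1,r2:2,r3:7,r4:5
cycle 2: issue ADD r2<-Add2 // r0:Add1,r1:1,r2:Add2,r3:7,r4:5
cycle 3: CDB Add1=5; issue SUB r0<-Add1 // r0:Add1,r1:1,r2:Add2,r3:7,r4:5
cycle 4: CDB Add2=3; issue MUL r3<-Mul1 // r0:Add1,r1:1,r2:3,r3:Mul1,r4:5
cycle 5: issue ADD r3<-Add2 // r0:Add1,r1:1,r2:3,r3:Add2,r4:5
cycle 6: CDB Add1=2; issue ADD r4<-Add1 // r0:2,r1:1,r2:3,r3:Add2,r4:Add1

STATUS = VALUE 2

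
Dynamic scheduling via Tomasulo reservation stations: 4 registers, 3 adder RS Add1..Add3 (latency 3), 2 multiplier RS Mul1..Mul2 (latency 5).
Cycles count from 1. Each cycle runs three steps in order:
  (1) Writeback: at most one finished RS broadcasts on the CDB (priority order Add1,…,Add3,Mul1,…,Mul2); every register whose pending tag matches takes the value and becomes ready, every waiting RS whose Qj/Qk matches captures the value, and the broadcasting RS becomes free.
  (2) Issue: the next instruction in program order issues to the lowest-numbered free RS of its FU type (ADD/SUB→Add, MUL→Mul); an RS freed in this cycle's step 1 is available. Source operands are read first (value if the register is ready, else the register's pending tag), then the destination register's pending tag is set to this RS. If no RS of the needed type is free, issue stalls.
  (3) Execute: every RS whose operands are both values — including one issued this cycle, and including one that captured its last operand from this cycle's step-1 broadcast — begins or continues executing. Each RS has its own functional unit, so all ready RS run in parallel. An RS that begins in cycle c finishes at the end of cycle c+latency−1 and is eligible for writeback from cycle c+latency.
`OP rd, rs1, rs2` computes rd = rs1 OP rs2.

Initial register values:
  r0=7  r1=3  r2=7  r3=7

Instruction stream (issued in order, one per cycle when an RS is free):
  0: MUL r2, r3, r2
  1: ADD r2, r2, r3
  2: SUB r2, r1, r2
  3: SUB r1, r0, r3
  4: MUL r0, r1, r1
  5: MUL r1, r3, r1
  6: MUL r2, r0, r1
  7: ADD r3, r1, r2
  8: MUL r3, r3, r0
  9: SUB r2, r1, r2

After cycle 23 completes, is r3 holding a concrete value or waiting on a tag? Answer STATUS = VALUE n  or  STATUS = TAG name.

cycle 1: issue MUL r2<-Mul1 // r0:7,r1:3,r2:Mul1,r3:7
cycle 2: issue ADD r2<-Add1 // r0:7,r1:3,r2:Add1,r3:7
cycle 3: issue SUB r2<-Add2 // r0:7,r1:3,r2:Add2,r3:7
cycle 4: issue SUB r1<-Add3 // r0:7,r1:Add3,r2:Add2,r3:7
cycle 5: issue MUL r0<-Mul2 // r0:Mul2,r1:Add3,r2:Add2,r3:7
cycle 6: CDB Mul1=49; issue MUL r1<-Mul1 // r0:Mul2,r1:Mul1,r2:Add2,r3:7
cycle 7: CDB Add3=0; stall // r0:Mul2,r1:Mul1,r2:Add2,r3:7
cycle 8: stall // r0:Mul2,r1:Mul1,r2:Add2,r3:7
cycle 9: CDB Add1=56; stall // r0:Mul2,r1:Mul1,r2:Add2,r3:7
cycle 10: stall // r0:Mul2,r1:Mul1,r2:Add2,r3:7
cycle 11: stall // r0:Mul2,r1:Mul1,r2:Add2,r3:7
cycle 12: CDB Add2=-53; stall // r0:Mul2,r1:Mul1,r2:-53,r3:7
cycle 13: CDB Mul1=0; issue MUL r2<-Mul1 // r0:Mul2,r1:0,r2:Mul1,r3:7
cycle 14: CDB Mul2=0; issue ADD r3<-Add1 // r0:0,r1:0,r2:Mul1,r3:Add1
cycle 15: issue MUL r3<-Mul2 // r0:0,r1:0,r2:Mul1,r3:Mul2
cycle 16: issue SUB r2<-Add2 // r0:0,r1:0,r2:Add2,r3:Mul2
cycle 17: - // r0:0,r1:0,r2:Add2,r3:Mul2
cycle 18: - // r0:0,r1:0,r2:Add2,r3:Mul2
cycle 19: CDB Mul1=0 // r0:0,r1:0,r2:Add2,r3:Mul2
cycle 20: - // r0:0,r1:0,r2:Add2,r3:Mul2
cycle 21: - // r0:0,r1:0,r2:Add2,r3:Mul2
cycle 22: CDB Add1=0 // r0:0,r1:0,r2:Add2,r3:Mul2
cycle 23: CDB Add2=0 // r0:0,r1:0,r2:0,r3:Mul2

STATUS = TAG Mul2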